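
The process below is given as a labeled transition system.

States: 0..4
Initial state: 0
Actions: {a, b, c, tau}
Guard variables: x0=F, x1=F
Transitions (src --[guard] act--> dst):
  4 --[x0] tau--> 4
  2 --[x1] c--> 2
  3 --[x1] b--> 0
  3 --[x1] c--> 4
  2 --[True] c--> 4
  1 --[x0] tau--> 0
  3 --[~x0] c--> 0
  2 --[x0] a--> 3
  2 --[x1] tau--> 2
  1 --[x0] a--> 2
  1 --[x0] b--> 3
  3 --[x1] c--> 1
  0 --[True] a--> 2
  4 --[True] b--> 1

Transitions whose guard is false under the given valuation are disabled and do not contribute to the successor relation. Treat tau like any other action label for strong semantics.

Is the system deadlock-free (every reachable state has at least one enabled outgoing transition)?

Answer: DEADLOCK at state 1

Analysis:
Reach set: {0,1,2,4}
  0: a→2  [1 out]
  1: ∅  [STUCK]
  2: c→4  [1 out]
  4: b→1  [1 out]
Path to 1: a·c·b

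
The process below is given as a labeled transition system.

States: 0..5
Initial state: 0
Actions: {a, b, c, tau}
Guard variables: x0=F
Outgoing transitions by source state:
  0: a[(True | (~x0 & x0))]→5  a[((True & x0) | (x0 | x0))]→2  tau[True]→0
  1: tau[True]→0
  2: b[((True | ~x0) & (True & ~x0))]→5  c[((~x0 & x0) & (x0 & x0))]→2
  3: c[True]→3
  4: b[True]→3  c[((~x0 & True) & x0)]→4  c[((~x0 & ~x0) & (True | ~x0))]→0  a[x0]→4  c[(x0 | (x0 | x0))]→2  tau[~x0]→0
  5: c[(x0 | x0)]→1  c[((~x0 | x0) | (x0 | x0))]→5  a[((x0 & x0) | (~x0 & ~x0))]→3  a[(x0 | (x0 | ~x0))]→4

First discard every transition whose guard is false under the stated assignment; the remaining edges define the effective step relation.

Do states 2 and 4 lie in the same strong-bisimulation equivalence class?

Bisimulation quotient by refinement:
  P[0] = {{0,1,2,3,4,5}}
  P[1] = {{0},{1},{2},{3},{4},{5}}
Fixed point at round 2; 6 class(es).
class of 2: {2}; class of 4: {4}

Answer: NOT BISIMILAR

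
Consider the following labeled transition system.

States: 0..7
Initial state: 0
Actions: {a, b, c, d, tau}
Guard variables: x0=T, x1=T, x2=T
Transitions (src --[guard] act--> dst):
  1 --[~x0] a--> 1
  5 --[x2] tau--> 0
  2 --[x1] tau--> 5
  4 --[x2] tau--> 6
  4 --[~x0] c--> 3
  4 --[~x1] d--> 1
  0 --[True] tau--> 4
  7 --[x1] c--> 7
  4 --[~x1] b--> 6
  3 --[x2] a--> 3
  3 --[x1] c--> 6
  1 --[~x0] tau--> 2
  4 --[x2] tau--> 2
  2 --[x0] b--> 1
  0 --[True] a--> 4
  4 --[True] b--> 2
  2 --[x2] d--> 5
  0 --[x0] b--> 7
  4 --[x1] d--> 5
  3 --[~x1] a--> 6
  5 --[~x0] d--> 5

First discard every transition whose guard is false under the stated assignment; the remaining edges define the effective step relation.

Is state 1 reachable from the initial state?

Answer: REACHABLE

Trace:
14 transition(s) survive guard evaluation.
depth 0: {0}
depth 1: {4,7}  now seen {0,4,7}
depth 2: {2,5,6}  now seen {0,2,4,5,6,7}
depth 3: {1}  now seen {0,1,2,4,5,6,7}
R = {0,1,2,4,5,6,7}
trace reaching 1: tau·tau·b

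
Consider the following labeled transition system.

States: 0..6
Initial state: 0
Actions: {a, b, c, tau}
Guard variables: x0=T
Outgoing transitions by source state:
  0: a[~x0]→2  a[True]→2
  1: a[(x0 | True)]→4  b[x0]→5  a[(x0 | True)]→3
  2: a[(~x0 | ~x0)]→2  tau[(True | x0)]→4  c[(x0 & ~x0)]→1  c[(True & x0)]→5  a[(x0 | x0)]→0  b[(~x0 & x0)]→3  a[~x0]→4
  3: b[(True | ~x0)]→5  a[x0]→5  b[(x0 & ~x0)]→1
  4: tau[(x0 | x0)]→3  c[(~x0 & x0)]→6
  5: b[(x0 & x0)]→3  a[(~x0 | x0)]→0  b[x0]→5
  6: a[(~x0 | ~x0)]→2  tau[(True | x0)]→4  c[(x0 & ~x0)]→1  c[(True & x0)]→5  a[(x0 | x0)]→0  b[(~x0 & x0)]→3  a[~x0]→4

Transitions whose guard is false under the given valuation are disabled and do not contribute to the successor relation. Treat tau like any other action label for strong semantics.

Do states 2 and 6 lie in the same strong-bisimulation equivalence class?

Answer: BISIMILAR

Analysis:
Refine partition for ~:
  round 0: {{0,1,2,3,4,5,6}}
  round 1: {{0},{1,3,5},{2,6},{4}}
  round 2: {{0},{1},{2,6},{3},{4},{5}}
Fixed point at round 3; 6 class(es).
[2]={2,6}  [6]={2,6}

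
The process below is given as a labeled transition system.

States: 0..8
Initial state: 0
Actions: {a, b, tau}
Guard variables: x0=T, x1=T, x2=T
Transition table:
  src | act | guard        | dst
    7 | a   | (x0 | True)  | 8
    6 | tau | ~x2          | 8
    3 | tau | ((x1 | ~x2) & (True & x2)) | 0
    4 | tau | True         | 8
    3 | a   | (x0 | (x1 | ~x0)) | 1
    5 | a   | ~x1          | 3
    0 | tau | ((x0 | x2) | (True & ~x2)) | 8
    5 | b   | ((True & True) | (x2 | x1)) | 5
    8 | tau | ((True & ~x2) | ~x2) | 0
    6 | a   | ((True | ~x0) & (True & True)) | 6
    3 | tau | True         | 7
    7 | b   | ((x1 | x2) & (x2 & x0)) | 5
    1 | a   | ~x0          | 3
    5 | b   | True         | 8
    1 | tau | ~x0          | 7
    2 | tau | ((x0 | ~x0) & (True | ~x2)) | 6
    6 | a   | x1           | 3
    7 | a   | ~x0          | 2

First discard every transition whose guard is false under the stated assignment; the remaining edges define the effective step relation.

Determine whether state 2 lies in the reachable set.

12 transition(s) survive guard evaluation.
L0 = {0}
L1 = {8}  now seen {0,8}
Reach set: {0,8}

Answer: UNREACHABLE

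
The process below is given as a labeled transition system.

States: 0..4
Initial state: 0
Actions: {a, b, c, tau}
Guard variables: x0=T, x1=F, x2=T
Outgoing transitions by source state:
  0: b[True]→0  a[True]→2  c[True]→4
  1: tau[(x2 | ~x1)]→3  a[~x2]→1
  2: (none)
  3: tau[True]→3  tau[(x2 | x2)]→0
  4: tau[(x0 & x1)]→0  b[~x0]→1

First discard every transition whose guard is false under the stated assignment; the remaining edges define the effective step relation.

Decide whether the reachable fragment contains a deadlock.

Reachable = {0,2,4}
  0: a→2  b→0  c→4  [deg 3]
  2: ∅  [STUCK]
  4: ∅  [STUCK]
trace reaching 2: a

Answer: DEADLOCK at state 2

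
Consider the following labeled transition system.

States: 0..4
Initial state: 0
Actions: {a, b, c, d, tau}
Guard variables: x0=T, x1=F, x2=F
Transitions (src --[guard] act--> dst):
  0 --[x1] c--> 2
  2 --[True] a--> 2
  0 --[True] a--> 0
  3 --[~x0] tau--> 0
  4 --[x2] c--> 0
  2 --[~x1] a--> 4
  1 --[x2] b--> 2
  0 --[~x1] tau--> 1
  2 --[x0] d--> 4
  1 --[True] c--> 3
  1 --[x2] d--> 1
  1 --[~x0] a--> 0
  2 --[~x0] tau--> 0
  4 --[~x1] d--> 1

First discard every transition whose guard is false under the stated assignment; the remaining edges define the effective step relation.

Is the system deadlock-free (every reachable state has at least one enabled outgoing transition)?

Answer: DEADLOCK at state 3

Trace:
Reachable = {0,1,3}
  0: a→0  tau→1  [2 out]
  1: c→3  [1 out]
  3: ∅  [deadlock]
witness 3: tau·c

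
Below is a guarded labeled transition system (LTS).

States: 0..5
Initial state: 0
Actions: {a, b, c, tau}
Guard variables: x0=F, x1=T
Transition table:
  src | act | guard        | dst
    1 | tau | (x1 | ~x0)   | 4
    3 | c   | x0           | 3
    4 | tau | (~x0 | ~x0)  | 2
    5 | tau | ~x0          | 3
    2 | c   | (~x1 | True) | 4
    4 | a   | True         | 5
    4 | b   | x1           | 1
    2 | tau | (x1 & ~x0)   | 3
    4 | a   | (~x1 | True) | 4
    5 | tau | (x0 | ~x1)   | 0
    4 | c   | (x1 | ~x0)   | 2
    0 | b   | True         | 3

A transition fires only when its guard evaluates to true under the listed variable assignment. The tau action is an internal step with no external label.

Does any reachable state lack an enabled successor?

R = {0,3}
  0: b→3  [1 exit(s)]
  3: ∅  [STUCK]
witness 3: b

Answer: DEADLOCK at state 3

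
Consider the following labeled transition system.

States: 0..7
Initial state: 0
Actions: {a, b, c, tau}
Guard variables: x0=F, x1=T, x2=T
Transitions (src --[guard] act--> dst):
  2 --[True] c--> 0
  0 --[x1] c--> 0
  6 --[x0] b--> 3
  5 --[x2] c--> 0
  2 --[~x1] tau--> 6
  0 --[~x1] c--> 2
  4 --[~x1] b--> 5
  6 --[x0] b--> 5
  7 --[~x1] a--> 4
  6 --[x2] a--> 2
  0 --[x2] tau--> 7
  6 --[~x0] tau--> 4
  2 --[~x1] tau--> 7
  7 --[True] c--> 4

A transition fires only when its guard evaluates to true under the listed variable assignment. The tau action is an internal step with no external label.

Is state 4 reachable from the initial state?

Answer: REACHABLE

Working:
Guard filter leaves 7 enabled edge(s).
Layer 0: {0}
Layer 1: {7}  total {0,7}
Layer 2: {4}  total {0,4,7}
Reach set: {0,4,7}
Path to 4: tau·c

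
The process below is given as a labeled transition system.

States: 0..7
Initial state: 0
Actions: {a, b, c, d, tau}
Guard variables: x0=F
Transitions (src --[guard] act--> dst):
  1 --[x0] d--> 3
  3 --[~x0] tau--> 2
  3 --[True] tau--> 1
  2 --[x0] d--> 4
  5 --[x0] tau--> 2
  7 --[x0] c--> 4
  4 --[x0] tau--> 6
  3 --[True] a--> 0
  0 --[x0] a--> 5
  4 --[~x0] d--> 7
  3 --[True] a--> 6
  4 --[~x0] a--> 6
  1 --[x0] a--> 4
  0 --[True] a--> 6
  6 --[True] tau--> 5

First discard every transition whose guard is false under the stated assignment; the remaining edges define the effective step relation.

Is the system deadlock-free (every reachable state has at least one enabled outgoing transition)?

Reachable = {0,5,6}
  0: a→6  [deg 1]
  5: ∅  [STUCK]
  6: tau→5  [deg 1]
Path to 5: a·tau

Answer: DEADLOCK at state 5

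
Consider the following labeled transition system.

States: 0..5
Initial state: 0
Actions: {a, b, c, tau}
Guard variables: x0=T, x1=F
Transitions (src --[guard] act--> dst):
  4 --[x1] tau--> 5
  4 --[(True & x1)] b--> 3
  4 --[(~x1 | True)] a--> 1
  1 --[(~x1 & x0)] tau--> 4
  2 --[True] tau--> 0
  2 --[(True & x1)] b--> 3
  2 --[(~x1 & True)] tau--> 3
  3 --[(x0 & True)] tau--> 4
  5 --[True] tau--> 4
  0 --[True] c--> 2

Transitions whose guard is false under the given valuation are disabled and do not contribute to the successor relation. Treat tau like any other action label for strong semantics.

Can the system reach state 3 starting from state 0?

Answer: REACHABLE

Trace:
After dropping false guards: 7 live edges.
depth 0: {0}
depth 1: {2}  total {0,2}
depth 2: {3}  total {0,2,3}
depth 3: {4}  total {0,2,3,4}
depth 4: {1}  total {0,1,2,3,4}
Reachable = {0,1,2,3,4}
trace reaching 3: c·tau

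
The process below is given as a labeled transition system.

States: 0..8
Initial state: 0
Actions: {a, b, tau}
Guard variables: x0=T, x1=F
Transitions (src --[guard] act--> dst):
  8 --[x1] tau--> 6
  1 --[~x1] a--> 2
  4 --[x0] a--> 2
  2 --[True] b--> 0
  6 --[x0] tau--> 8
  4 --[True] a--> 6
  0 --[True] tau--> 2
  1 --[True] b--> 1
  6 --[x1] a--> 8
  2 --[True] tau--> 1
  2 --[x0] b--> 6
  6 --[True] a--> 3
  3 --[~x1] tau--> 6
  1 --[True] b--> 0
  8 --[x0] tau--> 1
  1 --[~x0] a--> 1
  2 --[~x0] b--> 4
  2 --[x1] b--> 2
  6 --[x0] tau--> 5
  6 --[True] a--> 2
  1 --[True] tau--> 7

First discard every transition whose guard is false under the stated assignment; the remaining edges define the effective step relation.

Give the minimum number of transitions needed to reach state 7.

BFS to 7:
  Layer 0: {0}
  Layer 1: {2}
  Layer 2: {1,6}
  Layer 3: {3,5,7,8}
7 enters at depth 3; path tau·tau·tau

Answer: 3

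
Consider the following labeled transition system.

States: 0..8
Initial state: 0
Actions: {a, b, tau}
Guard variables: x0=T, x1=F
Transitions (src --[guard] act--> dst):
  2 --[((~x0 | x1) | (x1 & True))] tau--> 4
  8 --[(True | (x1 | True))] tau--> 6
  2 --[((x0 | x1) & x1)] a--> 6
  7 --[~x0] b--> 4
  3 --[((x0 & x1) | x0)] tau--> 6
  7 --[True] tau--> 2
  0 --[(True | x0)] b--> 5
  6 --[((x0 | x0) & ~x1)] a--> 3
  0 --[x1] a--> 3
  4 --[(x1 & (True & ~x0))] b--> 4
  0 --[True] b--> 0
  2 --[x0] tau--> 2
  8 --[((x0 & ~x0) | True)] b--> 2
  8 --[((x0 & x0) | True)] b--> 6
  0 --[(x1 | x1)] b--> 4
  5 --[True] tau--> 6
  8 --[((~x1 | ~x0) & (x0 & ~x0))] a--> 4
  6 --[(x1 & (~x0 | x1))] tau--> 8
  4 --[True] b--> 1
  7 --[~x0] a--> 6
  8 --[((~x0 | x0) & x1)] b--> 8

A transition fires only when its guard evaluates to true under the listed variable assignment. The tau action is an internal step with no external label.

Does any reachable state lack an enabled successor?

Answer: DEADLOCK-FREE

Analysis:
Reach set: {0,3,5,6}
  0: b→0  b→5  [deg 2]
  3: tau→6  [deg 1]
  5: tau→6  [deg 1]
  6: a→3  [deg 1]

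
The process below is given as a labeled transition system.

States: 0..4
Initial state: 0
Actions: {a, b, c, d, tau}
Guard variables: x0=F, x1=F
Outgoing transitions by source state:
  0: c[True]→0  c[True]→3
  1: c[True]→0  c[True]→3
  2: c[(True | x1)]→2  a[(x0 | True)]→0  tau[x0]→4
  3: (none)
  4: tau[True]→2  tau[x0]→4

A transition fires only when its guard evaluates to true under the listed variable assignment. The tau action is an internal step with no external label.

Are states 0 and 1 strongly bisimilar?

Compute ~ classes (split until stable):
  π0 = {{0,1,2,3,4}}
  π1 = {{0,1},{2},{3},{4}}
Fixed point at round 2; 4 class(es).
0∈{0,1}, 1∈{0,1}

Answer: BISIMILAR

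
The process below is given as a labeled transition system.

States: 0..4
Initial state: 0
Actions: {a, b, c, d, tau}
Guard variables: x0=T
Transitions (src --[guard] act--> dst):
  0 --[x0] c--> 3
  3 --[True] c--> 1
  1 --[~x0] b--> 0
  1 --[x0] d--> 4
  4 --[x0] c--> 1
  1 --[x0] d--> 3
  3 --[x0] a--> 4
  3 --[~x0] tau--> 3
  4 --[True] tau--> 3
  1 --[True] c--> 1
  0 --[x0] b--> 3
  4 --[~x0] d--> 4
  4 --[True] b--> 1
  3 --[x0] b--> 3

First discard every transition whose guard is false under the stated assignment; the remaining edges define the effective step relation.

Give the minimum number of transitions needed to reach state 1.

Answer: 2

Analysis:
Layered search for 1:
  L0 = {0}
  L1 = {3}
  L2 = {1,4}
1 enters at depth 2; path b·c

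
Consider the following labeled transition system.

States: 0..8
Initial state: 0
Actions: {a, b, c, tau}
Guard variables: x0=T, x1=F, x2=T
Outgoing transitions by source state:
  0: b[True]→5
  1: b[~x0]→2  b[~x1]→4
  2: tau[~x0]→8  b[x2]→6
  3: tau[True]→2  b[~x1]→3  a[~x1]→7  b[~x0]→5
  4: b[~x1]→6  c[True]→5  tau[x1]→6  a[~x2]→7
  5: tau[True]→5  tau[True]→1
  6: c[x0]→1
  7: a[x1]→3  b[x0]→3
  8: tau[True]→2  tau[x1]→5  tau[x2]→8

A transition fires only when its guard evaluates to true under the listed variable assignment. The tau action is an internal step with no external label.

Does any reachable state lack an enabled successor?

Answer: DEADLOCK-FREE

Analysis:
R = {0,1,4,5,6}
  0: b→5  [1 exit(s)]
  1: b→4  [1 exit(s)]
  4: b→6  c→5  [2 exit(s)]
  5: tau→1  tau→5  [2 exit(s)]
  6: c→1  [1 exit(s)]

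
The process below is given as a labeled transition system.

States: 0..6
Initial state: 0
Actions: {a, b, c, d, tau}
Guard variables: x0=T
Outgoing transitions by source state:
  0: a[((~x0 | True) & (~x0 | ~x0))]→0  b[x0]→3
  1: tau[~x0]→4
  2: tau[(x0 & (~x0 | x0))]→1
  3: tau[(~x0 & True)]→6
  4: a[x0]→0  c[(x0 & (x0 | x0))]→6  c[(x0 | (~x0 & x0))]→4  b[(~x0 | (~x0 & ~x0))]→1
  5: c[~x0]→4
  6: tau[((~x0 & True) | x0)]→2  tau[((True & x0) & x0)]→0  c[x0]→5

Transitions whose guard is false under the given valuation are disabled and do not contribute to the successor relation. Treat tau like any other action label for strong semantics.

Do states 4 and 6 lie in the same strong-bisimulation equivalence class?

Answer: NOT BISIMILAR

Working:
Bisimulation quotient by refinement:
  P[0] = {{0,1,2,3,4,5,6}}
  P[1] = {{0},{1,3,5},{2},{4},{6}}
5 equivalence class(es) (converged in 2)
[4]={4}  [6]={6}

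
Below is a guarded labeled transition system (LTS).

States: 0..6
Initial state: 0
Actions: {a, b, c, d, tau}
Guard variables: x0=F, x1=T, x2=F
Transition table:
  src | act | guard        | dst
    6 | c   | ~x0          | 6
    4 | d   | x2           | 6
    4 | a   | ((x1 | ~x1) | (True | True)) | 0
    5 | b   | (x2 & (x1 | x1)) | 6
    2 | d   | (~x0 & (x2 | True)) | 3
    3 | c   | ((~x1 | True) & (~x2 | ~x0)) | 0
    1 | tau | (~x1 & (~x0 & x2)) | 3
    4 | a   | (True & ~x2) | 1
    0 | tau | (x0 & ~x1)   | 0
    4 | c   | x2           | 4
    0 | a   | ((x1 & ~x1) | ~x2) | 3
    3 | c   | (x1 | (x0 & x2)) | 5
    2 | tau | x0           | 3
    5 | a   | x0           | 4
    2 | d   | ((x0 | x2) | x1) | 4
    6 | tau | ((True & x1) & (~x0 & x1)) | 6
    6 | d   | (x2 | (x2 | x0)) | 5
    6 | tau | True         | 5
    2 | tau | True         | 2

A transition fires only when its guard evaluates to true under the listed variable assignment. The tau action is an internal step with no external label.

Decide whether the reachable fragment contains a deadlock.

Answer: DEADLOCK at state 5

Working:
Reachable = {0,3,5}
  0: a→3  [1 out]
  3: c→0  c→5  [2 out]
  5: ∅  [STUCK]
Path to 5: a·c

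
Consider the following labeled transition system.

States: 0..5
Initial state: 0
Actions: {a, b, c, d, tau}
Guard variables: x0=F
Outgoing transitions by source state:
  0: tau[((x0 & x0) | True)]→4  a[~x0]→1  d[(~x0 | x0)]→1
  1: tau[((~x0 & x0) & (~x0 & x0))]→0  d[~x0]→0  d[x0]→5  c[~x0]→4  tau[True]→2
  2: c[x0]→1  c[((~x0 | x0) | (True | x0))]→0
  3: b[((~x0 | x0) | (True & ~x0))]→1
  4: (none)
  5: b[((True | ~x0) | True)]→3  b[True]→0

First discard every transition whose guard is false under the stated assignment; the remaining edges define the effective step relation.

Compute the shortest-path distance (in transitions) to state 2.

Answer: 2

Working:
Breadth-first toward 2:
  L0 = {0}
  L1 = {1,4}
  L2 = {2}
depth(2)=2, e.g. a·tau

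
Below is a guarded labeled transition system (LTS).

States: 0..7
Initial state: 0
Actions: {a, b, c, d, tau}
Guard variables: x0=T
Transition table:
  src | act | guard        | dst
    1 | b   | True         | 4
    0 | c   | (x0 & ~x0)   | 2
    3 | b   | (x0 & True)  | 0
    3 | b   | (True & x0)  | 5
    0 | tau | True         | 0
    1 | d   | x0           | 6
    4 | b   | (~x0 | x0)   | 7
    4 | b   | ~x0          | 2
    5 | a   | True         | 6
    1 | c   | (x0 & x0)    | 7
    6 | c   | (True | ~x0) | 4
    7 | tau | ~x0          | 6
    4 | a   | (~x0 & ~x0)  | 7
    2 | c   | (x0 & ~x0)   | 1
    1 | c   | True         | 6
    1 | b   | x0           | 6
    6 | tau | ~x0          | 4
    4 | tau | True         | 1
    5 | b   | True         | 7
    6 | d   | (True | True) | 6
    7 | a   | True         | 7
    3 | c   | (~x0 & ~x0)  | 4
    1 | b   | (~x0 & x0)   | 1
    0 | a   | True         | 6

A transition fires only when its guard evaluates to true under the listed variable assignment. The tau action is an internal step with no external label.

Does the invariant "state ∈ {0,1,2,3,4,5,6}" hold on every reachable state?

Answer: INVARIANT VIOLATED at state 7

Trace:
Safe = {0,1,2,3,4,5,6}
Reach set: {0,1,4,6,7}
  0: ok
  1: ok
  4: ok
  6: ok
  7: VIOLATES
counterexample path to 7: a·c·b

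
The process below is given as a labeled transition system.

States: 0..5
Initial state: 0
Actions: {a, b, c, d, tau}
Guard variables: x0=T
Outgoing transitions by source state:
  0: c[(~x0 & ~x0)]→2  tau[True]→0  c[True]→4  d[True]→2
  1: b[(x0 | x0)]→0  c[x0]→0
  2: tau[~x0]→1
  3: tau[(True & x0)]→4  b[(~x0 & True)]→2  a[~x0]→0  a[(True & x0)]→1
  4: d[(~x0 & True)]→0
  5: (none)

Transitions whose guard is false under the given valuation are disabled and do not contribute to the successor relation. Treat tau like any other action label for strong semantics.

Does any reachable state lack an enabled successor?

Answer: DEADLOCK at state 2

Trace:
Reach set: {0,2,4}
  0: c→4  d→2  tau→0  [3 exit(s)]
  2: ∅  [no exit]
  4: ∅  [no exit]
trace reaching 2: d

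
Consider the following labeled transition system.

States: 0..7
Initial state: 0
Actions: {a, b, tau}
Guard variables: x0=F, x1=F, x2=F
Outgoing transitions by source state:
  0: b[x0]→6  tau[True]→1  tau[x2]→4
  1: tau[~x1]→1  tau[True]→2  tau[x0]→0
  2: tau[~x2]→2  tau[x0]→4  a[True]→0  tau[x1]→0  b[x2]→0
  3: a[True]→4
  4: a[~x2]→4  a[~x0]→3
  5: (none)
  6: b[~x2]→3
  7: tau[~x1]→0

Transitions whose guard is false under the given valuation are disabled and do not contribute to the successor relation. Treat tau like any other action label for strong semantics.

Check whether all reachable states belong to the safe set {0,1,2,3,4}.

Safe = {0,1,2,3,4}
R = {0,1,2}
  0: ✓
  1: ✓
  2: ✓

Answer: INVARIANT HOLDS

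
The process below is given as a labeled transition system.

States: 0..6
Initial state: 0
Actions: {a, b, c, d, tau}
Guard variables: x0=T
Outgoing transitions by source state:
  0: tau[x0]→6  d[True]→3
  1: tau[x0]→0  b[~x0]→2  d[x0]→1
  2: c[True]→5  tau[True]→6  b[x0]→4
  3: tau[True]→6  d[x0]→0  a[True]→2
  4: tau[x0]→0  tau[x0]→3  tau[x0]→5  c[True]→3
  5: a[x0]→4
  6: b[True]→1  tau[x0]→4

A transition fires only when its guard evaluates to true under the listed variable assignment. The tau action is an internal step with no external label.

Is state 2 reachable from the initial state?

After dropping false guards: 17 live edges.
L0 = {0}
L1 = {3,6}  total {0,3,6}
L2 = {1,2,4}  total {0,1,2,3,4,6}
L3 = {5}  total {0,1,2,3,4,5,6}
Reachable = {0,1,2,3,4,5,6}
witness 2: d·a

Answer: REACHABLE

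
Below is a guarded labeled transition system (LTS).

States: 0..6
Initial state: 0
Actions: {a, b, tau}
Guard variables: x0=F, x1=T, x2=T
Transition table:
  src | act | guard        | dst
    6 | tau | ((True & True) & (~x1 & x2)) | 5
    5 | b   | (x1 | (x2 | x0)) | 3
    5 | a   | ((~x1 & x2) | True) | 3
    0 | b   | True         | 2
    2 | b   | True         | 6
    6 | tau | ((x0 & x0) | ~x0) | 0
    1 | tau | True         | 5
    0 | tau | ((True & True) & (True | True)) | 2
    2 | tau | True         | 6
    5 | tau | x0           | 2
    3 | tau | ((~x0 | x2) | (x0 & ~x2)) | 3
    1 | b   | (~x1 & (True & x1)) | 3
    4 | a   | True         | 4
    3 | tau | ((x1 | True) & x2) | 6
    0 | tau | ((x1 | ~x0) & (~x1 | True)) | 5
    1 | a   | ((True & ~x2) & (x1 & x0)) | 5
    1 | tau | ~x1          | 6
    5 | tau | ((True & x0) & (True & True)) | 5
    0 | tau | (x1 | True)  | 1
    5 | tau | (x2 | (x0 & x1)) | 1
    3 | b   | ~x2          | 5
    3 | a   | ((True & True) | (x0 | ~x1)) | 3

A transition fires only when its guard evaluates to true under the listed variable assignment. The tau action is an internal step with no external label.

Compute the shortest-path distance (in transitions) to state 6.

BFS to 6:
  Layer 0: {0}
  Layer 1: {1,2,5}
  Layer 2: {3,6}
6 enters at depth 2; path b·b

Answer: 2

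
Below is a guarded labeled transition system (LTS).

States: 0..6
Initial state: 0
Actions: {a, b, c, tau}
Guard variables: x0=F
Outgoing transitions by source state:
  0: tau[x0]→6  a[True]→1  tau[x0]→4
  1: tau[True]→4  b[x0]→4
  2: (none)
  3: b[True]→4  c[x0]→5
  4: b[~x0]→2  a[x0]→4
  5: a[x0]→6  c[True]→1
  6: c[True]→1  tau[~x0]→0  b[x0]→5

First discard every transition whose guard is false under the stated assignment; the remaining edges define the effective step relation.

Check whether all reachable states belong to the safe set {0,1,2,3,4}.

Allowed set {0,1,2,3,4}
Reach set: {0,1,2,4}
  0: ✓
  1: ✓
  2: ✓
  4: ✓

Answer: INVARIANT HOLDS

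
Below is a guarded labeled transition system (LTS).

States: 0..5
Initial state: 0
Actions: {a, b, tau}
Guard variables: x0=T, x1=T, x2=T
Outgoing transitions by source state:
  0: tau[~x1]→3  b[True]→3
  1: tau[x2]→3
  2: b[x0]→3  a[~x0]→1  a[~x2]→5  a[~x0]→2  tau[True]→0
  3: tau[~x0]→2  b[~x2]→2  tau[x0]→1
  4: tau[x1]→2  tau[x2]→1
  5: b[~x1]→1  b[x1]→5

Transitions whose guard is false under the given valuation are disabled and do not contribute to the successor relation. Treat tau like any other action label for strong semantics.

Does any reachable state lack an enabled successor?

Answer: DEADLOCK-FREE

Analysis:
Reachable = {0,1,3}
  0: b→3  [1 out]
  1: tau→3  [1 out]
  3: tau→1  [1 out]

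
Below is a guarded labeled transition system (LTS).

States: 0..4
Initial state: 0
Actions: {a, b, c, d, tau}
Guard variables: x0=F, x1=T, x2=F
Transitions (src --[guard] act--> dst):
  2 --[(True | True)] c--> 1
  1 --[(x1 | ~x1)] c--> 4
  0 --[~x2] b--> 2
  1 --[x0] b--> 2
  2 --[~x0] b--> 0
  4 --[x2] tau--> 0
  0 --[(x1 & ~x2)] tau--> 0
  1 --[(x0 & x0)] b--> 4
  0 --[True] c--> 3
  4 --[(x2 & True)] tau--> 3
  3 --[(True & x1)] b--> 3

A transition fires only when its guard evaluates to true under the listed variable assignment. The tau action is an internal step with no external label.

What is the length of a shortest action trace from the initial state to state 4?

Answer: 3

Trace:
Breadth-first toward 4:
  depth 0: {0}
  depth 1: {2,3}
  depth 2: {1}
  depth 3: {4}
first hit 4 at d=3 via b·c·c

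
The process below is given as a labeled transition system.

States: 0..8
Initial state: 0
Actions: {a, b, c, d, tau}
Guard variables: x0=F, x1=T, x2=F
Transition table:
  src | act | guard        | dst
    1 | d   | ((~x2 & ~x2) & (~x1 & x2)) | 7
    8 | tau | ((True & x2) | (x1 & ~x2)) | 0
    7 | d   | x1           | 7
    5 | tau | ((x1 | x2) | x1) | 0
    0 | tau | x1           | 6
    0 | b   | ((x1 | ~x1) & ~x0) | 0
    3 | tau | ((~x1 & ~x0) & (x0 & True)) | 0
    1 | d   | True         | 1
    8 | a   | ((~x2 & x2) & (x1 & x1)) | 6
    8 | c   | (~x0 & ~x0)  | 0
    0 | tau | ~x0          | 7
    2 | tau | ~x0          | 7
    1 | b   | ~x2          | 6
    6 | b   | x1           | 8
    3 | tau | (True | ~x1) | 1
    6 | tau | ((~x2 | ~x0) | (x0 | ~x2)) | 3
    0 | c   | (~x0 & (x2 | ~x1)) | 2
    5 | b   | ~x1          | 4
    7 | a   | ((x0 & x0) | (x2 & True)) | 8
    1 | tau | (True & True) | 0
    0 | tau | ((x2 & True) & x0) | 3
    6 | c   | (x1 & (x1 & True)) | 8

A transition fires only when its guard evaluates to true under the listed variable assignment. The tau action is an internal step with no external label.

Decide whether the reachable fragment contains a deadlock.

Answer: DEADLOCK-FREE

Working:
Reach set: {0,1,3,6,7,8}
  0: b→0  tau→6  tau→7  [3 out]
  1: b→6  d→1  tau→0  [3 out]
  3: tau→1  [1 out]
  6: b→8  c→8  tau→3  [3 out]
  7: d→7  [1 out]
  8: c→0  tau→0  [2 out]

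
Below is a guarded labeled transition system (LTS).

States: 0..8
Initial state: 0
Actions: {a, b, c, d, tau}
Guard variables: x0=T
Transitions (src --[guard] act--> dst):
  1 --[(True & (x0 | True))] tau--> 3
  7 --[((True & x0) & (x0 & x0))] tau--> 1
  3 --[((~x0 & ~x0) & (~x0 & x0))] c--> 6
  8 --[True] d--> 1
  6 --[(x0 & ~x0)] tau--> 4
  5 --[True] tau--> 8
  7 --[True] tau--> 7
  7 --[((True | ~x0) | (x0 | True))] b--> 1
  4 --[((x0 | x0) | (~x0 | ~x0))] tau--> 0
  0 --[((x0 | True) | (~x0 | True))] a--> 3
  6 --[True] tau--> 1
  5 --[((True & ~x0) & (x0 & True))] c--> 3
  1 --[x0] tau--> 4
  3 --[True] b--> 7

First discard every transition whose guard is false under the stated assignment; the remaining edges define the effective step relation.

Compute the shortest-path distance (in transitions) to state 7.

Answer: 2

Trace:
Breadth-first toward 7:
  Layer 0: {0}
  Layer 1: {3}
  Layer 2: {7}
7 enters at depth 2; path a·b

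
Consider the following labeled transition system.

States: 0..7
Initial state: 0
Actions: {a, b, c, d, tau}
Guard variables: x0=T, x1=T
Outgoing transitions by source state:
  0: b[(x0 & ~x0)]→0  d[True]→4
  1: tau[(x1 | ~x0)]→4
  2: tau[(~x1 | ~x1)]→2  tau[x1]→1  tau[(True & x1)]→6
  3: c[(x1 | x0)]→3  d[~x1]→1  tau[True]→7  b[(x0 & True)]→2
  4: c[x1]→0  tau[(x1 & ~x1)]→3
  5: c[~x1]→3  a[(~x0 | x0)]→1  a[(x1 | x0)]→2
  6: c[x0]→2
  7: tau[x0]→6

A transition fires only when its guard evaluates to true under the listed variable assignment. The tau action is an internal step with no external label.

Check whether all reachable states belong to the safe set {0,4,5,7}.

Inv-set: {0,4,5,7}
R = {0,4}
  0: ✓
  4: ✓

Answer: INVARIANT HOLDS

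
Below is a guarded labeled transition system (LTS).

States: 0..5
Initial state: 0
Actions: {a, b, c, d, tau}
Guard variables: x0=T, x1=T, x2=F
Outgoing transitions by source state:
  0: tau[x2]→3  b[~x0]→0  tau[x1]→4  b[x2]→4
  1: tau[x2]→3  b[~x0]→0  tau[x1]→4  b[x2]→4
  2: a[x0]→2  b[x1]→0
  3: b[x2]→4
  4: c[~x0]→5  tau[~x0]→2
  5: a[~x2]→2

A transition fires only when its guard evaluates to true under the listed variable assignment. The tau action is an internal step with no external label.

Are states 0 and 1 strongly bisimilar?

Bisimulation quotient by refinement:
  round 0: {{0,1,2,3,4,5}}
  round 1: {{0,1},{2},{3,4},{5}}
Fixed point at round 2; 4 class(es).
[0]={0,1}  [1]={0,1}

Answer: BISIMILAR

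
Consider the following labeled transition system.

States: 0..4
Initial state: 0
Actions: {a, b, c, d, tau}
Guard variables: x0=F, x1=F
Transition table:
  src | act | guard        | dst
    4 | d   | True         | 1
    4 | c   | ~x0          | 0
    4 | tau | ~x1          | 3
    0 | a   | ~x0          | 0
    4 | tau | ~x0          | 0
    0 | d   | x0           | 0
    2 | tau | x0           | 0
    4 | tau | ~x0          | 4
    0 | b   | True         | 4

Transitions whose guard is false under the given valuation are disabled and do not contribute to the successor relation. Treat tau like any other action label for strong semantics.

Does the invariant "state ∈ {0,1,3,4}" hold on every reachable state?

Inv-set: {0,1,3,4}
R = {0,1,3,4}
  0: safe
  1: safe
  3: safe
  4: safe

Answer: INVARIANT HOLDS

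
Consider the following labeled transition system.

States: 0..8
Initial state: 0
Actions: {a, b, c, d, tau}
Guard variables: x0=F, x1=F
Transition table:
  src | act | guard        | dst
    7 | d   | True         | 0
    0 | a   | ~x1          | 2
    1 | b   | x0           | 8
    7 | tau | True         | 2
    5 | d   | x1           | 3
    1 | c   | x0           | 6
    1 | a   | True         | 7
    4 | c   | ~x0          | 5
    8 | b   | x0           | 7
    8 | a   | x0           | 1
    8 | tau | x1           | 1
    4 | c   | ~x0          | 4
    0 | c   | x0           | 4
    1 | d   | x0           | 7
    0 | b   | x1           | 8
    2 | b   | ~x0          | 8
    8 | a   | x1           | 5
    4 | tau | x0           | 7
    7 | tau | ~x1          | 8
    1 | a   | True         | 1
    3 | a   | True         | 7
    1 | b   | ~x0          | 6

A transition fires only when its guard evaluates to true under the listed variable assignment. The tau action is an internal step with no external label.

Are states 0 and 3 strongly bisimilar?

Refine partition for ~:
  P[0] = {{0,1,2,3,4,5,6,7,8}}
  P[1] = {{0,3},{1},{2},{4},{5,6,8},{7}}
  P[2] = {{0},{1},{2},{3},{4},{5,6,8},{7}}
stable after 3 split(s): 7 block(s)
class of 0: {0}; class of 3: {3}

Answer: NOT BISIMILAR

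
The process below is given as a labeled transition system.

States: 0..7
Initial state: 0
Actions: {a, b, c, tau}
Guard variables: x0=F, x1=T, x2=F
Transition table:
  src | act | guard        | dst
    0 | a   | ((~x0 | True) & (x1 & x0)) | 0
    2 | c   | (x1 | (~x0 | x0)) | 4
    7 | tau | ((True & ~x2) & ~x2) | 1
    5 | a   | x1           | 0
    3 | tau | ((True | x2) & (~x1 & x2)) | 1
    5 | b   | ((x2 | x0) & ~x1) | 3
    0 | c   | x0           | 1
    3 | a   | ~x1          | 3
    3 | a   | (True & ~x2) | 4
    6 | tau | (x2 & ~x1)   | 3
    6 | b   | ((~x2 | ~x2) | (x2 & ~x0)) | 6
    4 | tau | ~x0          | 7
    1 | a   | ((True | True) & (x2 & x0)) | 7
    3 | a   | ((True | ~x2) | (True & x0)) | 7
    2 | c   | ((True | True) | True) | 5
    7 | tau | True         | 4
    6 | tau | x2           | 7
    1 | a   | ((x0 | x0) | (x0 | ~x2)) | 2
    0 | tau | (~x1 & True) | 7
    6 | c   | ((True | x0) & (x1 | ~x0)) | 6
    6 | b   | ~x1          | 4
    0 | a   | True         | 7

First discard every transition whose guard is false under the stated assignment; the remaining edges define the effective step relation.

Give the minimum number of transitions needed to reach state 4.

Layered search for 4:
  L0 = {0}
  L1 = {7}
  L2 = {1,4}
depth(4)=2, e.g. a·tau

Answer: 2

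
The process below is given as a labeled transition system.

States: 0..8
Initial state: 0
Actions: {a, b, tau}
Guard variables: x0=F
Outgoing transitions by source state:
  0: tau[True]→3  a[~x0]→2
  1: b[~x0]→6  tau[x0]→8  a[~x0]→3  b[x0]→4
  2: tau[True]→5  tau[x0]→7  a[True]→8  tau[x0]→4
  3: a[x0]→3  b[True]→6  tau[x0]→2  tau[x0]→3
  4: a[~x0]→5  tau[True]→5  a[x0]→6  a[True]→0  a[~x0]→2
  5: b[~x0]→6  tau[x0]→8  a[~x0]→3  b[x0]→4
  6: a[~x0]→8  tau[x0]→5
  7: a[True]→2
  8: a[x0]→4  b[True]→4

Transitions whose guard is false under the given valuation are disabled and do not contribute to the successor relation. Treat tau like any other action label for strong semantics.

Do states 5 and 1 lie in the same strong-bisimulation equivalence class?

Answer: BISIMILAR

Trace:
Refine partition for ~:
  π0 = {{0,1,2,3,4,5,6,7,8}}
  π1 = {{0,2,4},{1,5},{3,8},{6,7}}
  π2 = {{0},{1,5},{2},{3},{4},{6},{7},{8}}
stable after 3 split(s): 8 block(s)
class of 5: {1,5}; class of 1: {1,5}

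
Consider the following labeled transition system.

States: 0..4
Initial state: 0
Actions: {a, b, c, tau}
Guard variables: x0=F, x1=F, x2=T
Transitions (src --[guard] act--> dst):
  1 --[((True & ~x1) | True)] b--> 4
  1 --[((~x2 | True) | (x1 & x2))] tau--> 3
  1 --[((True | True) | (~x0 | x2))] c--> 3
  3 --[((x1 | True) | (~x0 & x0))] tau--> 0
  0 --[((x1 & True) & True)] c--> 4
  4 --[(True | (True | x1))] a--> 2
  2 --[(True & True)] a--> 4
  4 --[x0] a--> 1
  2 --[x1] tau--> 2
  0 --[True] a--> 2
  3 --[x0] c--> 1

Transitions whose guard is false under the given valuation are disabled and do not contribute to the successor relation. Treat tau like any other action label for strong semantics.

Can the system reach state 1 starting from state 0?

7 transition(s) survive guard evaluation.
Layer 0: {0}
Layer 1: {2}  total {0,2}
Layer 2: {4}  total {0,2,4}
Reach set: {0,2,4}

Answer: UNREACHABLE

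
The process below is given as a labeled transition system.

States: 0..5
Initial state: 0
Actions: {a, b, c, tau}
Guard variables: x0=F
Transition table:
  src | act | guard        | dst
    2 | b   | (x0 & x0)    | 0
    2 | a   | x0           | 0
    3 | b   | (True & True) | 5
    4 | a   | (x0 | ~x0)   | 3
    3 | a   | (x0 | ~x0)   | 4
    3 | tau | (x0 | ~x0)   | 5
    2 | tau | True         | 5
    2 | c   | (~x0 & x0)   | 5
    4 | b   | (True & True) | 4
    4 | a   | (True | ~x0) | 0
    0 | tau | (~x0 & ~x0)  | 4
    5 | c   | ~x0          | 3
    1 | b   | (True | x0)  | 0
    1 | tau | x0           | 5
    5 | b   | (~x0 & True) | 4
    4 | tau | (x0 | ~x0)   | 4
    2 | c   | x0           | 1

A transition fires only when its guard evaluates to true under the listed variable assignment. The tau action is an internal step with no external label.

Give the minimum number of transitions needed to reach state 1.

Breadth-first toward 1:
  depth 0: {0}
  depth 1: {4}
  depth 2: {3}
  depth 3: {5}
1 never appears.

Answer: UNREACHABLE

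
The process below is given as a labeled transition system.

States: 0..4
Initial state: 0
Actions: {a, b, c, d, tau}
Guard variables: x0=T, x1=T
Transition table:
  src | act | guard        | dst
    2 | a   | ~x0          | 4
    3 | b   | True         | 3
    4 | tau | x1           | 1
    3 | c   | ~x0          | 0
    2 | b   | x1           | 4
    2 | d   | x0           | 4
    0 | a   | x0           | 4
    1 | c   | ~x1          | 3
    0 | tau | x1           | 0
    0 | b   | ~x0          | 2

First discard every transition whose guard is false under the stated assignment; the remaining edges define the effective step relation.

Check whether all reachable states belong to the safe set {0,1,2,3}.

Answer: INVARIANT VIOLATED at state 4

Analysis:
Inv-set: {0,1,2,3}
Reach set: {0,1,4}
  0: ok
  1: ok
  4: outside
counterexample path to 4: a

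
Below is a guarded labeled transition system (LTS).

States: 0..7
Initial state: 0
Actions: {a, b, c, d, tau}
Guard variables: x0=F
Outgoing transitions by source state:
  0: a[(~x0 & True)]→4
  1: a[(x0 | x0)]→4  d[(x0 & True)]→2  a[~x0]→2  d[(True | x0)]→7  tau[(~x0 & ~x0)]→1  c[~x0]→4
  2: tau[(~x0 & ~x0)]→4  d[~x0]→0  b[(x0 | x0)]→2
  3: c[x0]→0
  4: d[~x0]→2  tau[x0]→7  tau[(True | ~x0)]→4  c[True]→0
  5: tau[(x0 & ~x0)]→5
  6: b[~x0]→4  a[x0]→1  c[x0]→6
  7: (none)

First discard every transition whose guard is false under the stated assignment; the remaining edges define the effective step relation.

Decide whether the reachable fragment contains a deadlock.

Reachable = {0,2,4}
  0: a→4  [deg 1]
  2: d→0  tau→4  [deg 2]
  4: c→0  d→2  tau→4  [deg 3]

Answer: DEADLOCK-FREE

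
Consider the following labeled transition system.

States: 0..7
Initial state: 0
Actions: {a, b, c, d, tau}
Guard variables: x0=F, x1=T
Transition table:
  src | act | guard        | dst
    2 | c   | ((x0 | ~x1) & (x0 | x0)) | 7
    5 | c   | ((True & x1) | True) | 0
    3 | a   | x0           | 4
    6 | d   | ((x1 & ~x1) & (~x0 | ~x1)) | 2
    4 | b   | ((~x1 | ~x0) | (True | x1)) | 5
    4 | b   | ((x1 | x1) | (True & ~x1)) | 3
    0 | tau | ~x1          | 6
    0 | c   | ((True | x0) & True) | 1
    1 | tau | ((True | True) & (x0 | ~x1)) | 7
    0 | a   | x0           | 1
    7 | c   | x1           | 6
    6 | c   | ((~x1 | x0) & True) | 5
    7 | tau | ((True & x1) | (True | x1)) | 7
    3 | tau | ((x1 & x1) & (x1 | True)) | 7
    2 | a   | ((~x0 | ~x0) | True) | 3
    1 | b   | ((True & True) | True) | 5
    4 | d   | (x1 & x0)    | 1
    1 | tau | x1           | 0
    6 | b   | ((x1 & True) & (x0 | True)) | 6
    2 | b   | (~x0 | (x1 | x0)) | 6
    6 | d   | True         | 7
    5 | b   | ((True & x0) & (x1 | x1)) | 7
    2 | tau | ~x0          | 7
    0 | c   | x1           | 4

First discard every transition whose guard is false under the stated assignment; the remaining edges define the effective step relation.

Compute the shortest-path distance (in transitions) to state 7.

Answer: 3

Trace:
Breadth-first toward 7:
  L0 = {0}
  L1 = {1,4}
  L2 = {3,5}
  L3 = {7}
7 enters at depth 3; path c·b·tau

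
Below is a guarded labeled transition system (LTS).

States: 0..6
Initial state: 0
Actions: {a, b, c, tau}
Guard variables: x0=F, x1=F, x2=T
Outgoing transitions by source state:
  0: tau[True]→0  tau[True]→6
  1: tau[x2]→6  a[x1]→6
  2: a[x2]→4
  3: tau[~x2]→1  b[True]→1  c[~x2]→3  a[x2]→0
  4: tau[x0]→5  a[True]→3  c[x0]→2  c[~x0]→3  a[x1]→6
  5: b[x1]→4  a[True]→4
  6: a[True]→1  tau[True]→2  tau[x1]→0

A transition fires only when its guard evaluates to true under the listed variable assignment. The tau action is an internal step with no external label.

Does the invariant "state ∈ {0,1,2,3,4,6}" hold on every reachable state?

Answer: INVARIANT HOLDS

Analysis:
Safe = {0,1,2,3,4,6}
Reach set: {0,1,2,3,4,6}
  0: safe
  1: safe
  2: safe
  3: safe
  4: safe
  6: safe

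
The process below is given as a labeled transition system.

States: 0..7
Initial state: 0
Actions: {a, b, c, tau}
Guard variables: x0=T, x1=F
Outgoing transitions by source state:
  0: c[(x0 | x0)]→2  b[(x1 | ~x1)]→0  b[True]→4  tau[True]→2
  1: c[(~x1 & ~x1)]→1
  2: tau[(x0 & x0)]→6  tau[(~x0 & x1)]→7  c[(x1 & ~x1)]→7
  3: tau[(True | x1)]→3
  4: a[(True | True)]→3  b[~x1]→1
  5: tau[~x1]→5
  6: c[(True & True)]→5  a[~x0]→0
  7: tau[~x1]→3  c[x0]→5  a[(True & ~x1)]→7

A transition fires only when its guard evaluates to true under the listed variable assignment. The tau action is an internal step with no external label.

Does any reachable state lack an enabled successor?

Answer: DEADLOCK-FREE

Trace:
R = {0,1,2,3,4,5,6}
  0: b→0  b→4  c→2  tau→2  [4 exit(s)]
  1: c→1  [1 exit(s)]
  2: tau→6  [1 exit(s)]
  3: tau→3  [1 exit(s)]
  4: a→3  b→1  [2 exit(s)]
  5: tau→5  [1 exit(s)]
  6: c→5  [1 exit(s)]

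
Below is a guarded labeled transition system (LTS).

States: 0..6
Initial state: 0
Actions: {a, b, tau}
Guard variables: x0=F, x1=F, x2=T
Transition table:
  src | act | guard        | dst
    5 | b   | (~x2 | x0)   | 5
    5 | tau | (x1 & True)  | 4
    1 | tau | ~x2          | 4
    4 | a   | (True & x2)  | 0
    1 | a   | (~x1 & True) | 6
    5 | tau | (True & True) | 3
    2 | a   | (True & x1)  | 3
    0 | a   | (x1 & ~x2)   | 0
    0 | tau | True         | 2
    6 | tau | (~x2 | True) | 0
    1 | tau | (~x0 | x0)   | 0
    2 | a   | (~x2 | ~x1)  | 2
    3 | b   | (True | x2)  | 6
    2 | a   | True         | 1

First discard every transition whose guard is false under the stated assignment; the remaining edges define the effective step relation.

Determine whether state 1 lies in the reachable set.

9 transition(s) survive guard evaluation.
depth 0: {0}
depth 1: {2}  now seen {0,2}
depth 2: {1}  now seen {0,1,2}
depth 3: {6}  now seen {0,1,2,6}
Reach set: {0,1,2,6}
trace reaching 1: tau·a

Answer: REACHABLE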